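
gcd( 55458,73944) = 18486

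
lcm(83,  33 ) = 2739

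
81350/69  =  1178 + 68/69 = 1178.99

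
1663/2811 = 1663/2811 =0.59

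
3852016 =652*5908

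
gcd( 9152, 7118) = 2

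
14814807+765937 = 15580744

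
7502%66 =44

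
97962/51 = 32654/17 = 1920.82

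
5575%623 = 591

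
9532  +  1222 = 10754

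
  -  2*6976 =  - 13952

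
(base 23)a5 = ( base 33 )74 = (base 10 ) 235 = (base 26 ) 91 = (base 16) EB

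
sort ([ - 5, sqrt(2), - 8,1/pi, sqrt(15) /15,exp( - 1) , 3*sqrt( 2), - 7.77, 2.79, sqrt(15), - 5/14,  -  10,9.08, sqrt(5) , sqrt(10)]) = [ - 10, - 8 , - 7.77,  -  5,-5/14,sqrt ( 15)/15,1/pi, exp( - 1),sqrt(2),sqrt( 5), 2.79, sqrt( 10), sqrt(15),3*sqrt(2),9.08 ] 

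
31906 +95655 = 127561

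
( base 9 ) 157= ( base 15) 8D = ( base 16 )85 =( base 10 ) 133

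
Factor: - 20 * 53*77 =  - 2^2*5^1*7^1*11^1*53^1  =  - 81620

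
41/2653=41/2653 = 0.02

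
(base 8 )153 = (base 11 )98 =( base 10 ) 107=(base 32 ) 3B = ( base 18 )5H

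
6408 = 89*72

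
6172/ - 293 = - 6172/293 = -21.06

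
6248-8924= - 2676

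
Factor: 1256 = 2^3*157^1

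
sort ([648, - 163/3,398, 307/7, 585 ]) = [-163/3,307/7,398,585, 648 ]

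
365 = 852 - 487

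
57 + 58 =115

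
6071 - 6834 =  - 763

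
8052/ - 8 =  - 1007  +  1/2= - 1006.50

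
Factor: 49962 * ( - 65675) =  - 2^1*3^1*5^2*11^1*37^1 * 71^1*757^1 = - 3281254350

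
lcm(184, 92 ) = 184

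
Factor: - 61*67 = -61^1*67^1 = - 4087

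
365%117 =14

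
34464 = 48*718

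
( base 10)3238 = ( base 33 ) 2W4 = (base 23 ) 62I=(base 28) 43I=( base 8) 6246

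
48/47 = 48/47 = 1.02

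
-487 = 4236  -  4723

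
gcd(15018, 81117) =3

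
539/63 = 77/9 =8.56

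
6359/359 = 6359/359 = 17.71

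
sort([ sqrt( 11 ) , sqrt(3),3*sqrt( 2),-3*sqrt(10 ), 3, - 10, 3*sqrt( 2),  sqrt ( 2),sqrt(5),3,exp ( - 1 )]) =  [ - 10, - 3*sqrt(10 ),exp( - 1), sqrt( 2 ), sqrt(3), sqrt(5),3, 3,sqrt ( 11), 3*sqrt(2),  3*sqrt ( 2) ]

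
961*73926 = 71042886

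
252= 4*63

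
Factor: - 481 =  - 13^1*37^1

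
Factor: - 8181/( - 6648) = 2727/2216=2^( - 3 )*3^3*101^1*277^( -1)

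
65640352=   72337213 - 6696861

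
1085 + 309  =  1394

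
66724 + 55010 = 121734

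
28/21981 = 28/21981  =  0.00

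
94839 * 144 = 13656816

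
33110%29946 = 3164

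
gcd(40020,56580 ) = 1380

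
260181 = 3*86727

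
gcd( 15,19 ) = 1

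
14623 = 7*2089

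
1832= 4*458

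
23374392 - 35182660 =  - 11808268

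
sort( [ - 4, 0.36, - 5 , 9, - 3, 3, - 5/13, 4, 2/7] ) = [ - 5, - 4, - 3, - 5/13, 2/7, 0.36, 3, 4, 9 ] 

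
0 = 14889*0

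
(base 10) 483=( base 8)743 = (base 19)168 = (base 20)143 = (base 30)G3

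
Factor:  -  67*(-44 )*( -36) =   -  106128 = - 2^4 * 3^2 * 11^1*67^1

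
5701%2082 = 1537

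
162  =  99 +63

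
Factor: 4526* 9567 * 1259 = 2^1*3^2*31^1*73^1*1063^1*1259^1=54515004678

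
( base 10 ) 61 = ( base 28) 25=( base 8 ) 75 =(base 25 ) 2B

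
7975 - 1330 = 6645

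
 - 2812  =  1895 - 4707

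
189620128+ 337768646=527388774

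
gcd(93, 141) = 3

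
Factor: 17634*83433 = 2^1*3^2*7^1*29^1*137^1 *2939^1 = 1471257522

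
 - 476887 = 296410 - 773297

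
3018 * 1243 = 3751374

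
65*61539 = 4000035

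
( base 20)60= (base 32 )3o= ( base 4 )1320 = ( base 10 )120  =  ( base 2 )1111000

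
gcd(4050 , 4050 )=4050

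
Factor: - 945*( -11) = 10395 =3^3 * 5^1 * 7^1*11^1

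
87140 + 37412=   124552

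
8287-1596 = 6691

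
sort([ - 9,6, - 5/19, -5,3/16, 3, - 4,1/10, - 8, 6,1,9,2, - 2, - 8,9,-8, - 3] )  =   [ - 9, - 8, - 8, - 8, - 5, - 4,- 3 , - 2,-5/19,1/10, 3/16,1,2,3,6,6,9, 9 ] 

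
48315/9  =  16105/3 = 5368.33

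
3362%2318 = 1044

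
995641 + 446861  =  1442502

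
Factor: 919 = 919^1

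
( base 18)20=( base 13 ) 2a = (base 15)26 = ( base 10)36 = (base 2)100100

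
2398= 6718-4320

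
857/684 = 857/684= 1.25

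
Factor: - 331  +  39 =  - 2^2 * 73^1=- 292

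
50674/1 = 50674 = 50674.00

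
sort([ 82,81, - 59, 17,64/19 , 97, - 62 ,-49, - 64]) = [ - 64, - 62, - 59,-49, 64/19,  17,  81, 82,97]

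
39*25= 975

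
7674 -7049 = 625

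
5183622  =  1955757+3227865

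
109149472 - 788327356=-679177884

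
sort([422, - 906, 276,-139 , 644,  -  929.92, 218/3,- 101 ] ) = [  -  929.92, - 906, - 139,- 101,218/3, 276, 422, 644]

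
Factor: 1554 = 2^1*3^1 * 7^1*37^1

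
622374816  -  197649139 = 424725677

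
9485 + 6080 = 15565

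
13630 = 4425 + 9205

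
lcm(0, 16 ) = 0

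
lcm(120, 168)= 840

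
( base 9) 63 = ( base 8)71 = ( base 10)57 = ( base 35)1M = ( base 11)52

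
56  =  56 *1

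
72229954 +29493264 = 101723218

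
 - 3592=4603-8195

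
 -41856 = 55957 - 97813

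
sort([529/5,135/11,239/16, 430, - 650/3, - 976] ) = [ - 976, - 650/3 , 135/11,239/16,529/5,  430]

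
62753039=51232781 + 11520258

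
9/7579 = 9/7579= 0.00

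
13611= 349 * 39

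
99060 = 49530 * 2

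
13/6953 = 13/6953 = 0.00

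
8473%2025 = 373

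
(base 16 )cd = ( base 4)3031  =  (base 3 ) 21121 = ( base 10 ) 205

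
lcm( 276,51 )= 4692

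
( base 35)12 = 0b100101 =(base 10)37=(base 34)13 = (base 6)101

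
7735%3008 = 1719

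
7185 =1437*5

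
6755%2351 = 2053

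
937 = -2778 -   -  3715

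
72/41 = 1 + 31/41= 1.76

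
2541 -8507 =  - 5966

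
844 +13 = 857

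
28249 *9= 254241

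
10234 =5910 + 4324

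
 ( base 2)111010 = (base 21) 2G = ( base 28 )22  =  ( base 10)58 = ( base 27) 24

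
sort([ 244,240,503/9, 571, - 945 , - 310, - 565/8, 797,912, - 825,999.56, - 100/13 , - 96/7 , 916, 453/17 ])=[ -945 , - 825, - 310, - 565/8, - 96/7, - 100/13,453/17, 503/9, 240,244,571,797,912,  916,999.56]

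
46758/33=1416 + 10/11 = 1416.91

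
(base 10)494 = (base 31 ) FT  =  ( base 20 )14e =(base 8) 756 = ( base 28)hi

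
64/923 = 64/923 = 0.07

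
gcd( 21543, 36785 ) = 1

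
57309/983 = 57309/983 = 58.30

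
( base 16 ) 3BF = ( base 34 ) S7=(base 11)7A2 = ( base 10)959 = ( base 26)1AN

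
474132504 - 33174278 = 440958226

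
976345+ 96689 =1073034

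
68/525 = 68/525 = 0.13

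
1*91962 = 91962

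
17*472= 8024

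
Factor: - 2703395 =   -  5^1 * 540679^1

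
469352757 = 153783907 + 315568850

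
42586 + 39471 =82057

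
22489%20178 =2311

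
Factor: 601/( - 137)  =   -137^( - 1) * 601^1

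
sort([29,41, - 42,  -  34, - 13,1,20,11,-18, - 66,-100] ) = [ - 100 , - 66, - 42, - 34,-18, - 13,1,11, 20,29,41] 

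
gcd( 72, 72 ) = 72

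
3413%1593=227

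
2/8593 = 2/8593   =  0.00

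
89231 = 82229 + 7002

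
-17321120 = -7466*2320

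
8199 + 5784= 13983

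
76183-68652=7531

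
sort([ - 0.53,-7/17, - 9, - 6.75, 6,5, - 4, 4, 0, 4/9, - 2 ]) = [ - 9, - 6.75,  -  4 ,  -  2,  -  0.53,-7/17,0, 4/9,4, 5,6]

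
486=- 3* ( - 162 ) 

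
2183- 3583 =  - 1400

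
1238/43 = 1238/43 = 28.79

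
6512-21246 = -14734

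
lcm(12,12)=12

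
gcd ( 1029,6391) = 7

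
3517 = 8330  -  4813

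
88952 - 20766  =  68186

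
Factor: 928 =2^5*29^1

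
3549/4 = 887 + 1/4 = 887.25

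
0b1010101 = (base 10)85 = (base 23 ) 3G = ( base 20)45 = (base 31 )2n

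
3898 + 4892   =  8790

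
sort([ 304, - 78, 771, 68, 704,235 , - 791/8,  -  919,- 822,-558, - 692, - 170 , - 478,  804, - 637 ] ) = [ - 919,-822, - 692, - 637,-558, -478,-170, - 791/8, - 78,68,  235,304, 704, 771, 804] 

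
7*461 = 3227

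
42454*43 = 1825522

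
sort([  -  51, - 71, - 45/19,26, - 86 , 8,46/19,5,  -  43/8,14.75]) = [- 86, - 71,- 51,-43/8,  -  45/19, 46/19,5,8,  14.75, 26 ] 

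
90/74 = 45/37=1.22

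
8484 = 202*42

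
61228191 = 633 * 96727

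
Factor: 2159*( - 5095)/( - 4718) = 11000105/4718 = 2^(-1)*5^1*7^( - 1)*17^1*127^1*337^(-1 ) * 1019^1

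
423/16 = 423/16 = 26.44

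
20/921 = 20/921= 0.02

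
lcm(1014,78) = 1014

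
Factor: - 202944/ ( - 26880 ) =2^( - 2)*5^( - 1 )*151^1 = 151/20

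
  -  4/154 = - 1 + 75/77 = - 0.03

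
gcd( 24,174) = 6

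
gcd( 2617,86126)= 1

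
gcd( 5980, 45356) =92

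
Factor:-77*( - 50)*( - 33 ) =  - 2^1* 3^1*5^2*7^1*11^2=- 127050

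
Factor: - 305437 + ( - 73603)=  - 2^5  *5^1*23^1 * 103^1 = - 379040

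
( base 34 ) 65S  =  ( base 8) 15736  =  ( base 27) 9L6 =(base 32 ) 6uu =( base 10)7134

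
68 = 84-16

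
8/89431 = 8/89431 = 0.00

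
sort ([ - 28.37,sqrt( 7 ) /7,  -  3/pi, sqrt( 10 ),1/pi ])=[-28.37,-3/pi,1/pi,sqrt(7) /7,sqrt( 10 )]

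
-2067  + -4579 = -6646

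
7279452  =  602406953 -595127501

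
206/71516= 103/35758 = 0.00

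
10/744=5/372= 0.01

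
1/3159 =1/3159=0.00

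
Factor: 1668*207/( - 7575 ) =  - 115092/2525 = - 2^2*3^2*5^(  -  2) *23^1*101^( - 1 ) * 139^1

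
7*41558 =290906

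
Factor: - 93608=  - 2^3*11701^1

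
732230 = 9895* 74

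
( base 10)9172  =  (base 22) ikk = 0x23d4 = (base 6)110244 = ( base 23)H7I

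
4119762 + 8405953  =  12525715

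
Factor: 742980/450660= 37^( - 1 )*61^1  =  61/37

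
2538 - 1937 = 601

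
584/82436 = 146/20609  =  0.01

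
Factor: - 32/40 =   -  4/5= - 2^2*5^( - 1 ) 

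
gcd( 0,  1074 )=1074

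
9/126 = 1/14 = 0.07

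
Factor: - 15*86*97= - 125130 = -2^1*3^1*5^1*43^1 * 97^1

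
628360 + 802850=1431210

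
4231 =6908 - 2677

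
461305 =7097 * 65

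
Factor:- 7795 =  - 5^1  *  1559^1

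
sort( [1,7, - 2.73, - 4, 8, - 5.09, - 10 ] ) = [ - 10,-5.09,- 4, - 2.73, 1,7,8 ] 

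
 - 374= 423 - 797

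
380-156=224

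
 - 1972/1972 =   -  1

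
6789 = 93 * 73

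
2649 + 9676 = 12325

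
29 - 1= 28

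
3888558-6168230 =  - 2279672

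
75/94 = 75/94 = 0.80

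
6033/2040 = 2011/680 = 2.96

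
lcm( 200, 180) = 1800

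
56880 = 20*2844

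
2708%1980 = 728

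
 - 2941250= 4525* ( - 650 ) 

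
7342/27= 271 + 25/27 = 271.93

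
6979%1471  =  1095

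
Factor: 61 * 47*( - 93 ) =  - 266631 = - 3^1 * 31^1 * 47^1* 61^1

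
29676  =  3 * 9892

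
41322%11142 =7896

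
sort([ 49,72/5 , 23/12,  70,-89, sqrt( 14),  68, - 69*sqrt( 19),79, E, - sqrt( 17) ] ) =[ - 69*sqrt ( 19), - 89, - sqrt(17),  23/12, E , sqrt( 14),72/5,49,68, 70, 79 ] 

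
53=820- 767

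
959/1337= 137/191 = 0.72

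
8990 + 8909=17899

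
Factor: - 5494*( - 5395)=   29640130  =  2^1*5^1 * 13^1*41^1 * 67^1*83^1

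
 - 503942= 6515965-7019907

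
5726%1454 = 1364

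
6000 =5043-  -  957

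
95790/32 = 47895/16 = 2993.44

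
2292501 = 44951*51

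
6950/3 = 2316 + 2/3 = 2316.67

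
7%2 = 1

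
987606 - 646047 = 341559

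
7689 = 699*11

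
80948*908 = 73500784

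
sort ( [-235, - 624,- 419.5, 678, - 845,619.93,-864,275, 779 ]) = [ - 864,- 845,  -  624,-419.5, - 235,275, 619.93 , 678, 779 ]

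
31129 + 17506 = 48635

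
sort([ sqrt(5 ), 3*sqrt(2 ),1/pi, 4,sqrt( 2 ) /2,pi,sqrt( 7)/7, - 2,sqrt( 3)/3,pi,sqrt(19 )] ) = [ - 2,1/pi, sqrt( 7)/7, sqrt( 3)/3,sqrt(2)/2,sqrt( 5 ),pi,  pi,4,3*sqrt (2 ), sqrt( 19 )]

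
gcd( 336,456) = 24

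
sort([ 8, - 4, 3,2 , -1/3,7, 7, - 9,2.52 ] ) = [-9,-4,  -  1/3,  2,2.52,3,7,7,8 ]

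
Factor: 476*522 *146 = 2^4*3^2  *7^1*17^1*29^1*73^1= 36276912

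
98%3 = 2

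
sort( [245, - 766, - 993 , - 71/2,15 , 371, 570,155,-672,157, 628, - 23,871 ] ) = [ - 993 ,  -  766, - 672,- 71/2,-23,15, 155,157,245,371, 570,628, 871]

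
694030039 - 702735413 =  - 8705374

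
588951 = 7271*81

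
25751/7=3678 + 5/7 = 3678.71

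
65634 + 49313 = 114947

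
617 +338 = 955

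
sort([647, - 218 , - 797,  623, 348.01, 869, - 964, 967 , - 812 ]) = [ - 964 ,-812, - 797, - 218,348.01, 623,647, 869,967]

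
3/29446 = 3/29446 = 0.00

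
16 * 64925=1038800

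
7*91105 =637735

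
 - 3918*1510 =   -  5916180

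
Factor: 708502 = 2^1*354251^1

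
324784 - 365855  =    -  41071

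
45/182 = 45/182 = 0.25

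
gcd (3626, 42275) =1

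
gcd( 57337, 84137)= 1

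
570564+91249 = 661813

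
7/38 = 7/38 =0.18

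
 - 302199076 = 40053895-342252971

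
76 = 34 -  - 42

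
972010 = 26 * 37385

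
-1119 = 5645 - 6764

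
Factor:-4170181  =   - 487^1*8563^1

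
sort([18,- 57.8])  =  [ - 57.8, 18]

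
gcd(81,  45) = 9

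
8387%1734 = 1451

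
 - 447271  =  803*( - 557)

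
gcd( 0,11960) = 11960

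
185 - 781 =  - 596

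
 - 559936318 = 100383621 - 660319939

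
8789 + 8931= 17720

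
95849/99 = 95849/99 = 968.17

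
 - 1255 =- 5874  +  4619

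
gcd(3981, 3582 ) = 3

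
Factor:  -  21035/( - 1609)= 5^1*7^1*601^1*1609^( - 1 )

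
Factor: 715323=3^1*7^1*23^1*1481^1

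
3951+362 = 4313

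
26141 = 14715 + 11426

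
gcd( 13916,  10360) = 28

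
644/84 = 7+2/3= 7.67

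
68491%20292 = 7615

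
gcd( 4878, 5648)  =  2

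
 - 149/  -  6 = 24 + 5/6  =  24.83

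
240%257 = 240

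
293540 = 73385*4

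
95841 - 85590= 10251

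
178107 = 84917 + 93190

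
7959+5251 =13210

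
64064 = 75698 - 11634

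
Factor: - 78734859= -3^1*7^1*137^1*27367^1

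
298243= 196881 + 101362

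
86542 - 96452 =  - 9910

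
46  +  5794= 5840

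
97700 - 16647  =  81053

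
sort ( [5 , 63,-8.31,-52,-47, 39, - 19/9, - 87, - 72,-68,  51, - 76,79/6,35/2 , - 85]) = [ - 87, - 85, - 76, - 72, - 68, - 52, - 47 ,-8.31, - 19/9,5, 79/6,35/2, 39, 51,63 ]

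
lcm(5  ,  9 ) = 45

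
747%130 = 97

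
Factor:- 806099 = - 7^2*16451^1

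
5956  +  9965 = 15921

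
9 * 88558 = 797022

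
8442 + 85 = 8527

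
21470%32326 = 21470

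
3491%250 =241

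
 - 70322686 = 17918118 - 88240804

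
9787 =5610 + 4177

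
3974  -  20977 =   -  17003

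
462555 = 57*8115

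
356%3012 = 356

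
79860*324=25874640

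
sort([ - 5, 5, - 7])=[ - 7, - 5, 5] 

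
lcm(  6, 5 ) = 30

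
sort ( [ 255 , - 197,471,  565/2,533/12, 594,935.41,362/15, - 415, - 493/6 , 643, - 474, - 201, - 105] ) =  [ - 474, - 415,- 201, - 197, - 105, - 493/6, 362/15,533/12, 255,565/2,  471,594,643,935.41]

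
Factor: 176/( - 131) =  -2^4*11^1*131^( - 1)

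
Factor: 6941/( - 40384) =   -  2^( - 6)*11^1 = -11/64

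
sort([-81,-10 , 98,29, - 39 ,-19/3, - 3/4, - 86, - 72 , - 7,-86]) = [ -86, - 86,  -  81 , - 72, - 39, - 10, - 7, - 19/3, - 3/4,29,98] 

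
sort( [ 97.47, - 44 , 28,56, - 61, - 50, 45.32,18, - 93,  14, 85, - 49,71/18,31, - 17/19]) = [ -93,-61, - 50, - 49, - 44 , - 17/19 , 71/18,14,  18, 28,31,45.32,56,85, 97.47]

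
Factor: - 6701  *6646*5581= - 248548975526 = - 2^1*3323^1 *5581^1* 6701^1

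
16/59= 16/59 = 0.27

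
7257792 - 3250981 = 4006811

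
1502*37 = 55574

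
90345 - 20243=70102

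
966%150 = 66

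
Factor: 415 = 5^1*83^1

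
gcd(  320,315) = 5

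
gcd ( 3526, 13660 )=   2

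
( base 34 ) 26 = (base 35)24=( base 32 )2A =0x4a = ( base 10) 74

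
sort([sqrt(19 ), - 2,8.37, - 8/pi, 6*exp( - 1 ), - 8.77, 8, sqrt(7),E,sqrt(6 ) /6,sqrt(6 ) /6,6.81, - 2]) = [ - 8.77, - 8/pi,  -  2, - 2, sqrt(6) /6, sqrt(6) /6,6 * exp(-1),sqrt (7) , E, sqrt(19) , 6.81, 8, 8.37]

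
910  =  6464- 5554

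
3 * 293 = 879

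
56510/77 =56510/77  =  733.90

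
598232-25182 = 573050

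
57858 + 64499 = 122357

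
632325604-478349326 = 153976278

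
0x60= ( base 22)48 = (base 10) 96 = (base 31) 33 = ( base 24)40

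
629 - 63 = 566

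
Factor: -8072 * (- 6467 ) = 52201624=   2^3 * 29^1*223^1 * 1009^1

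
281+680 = 961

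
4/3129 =4/3129 = 0.00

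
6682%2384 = 1914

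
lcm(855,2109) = 31635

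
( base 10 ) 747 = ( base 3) 1000200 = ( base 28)qj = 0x2eb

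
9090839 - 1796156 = 7294683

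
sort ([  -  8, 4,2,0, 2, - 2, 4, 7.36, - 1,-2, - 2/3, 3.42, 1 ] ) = [  -  8, - 2, - 2,-1, - 2/3, 0, 1,2, 2, 3.42, 4, 4, 7.36]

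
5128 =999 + 4129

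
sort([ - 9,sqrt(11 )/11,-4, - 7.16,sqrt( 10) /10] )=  [ - 9, - 7.16, - 4,sqrt(11)/11, sqrt(10 )/10 ]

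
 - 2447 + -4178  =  -6625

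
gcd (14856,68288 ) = 8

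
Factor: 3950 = 2^1 *5^2*79^1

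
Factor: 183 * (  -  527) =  - 96441= - 3^1*17^1*31^1 * 61^1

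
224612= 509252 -284640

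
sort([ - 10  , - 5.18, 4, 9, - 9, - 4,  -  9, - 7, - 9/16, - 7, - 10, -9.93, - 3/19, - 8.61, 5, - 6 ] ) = [ - 10,  -  10, - 9.93, - 9, - 9,-8.61, - 7, - 7, - 6,  -  5.18,-4,-9/16, - 3/19, 4, 5,  9]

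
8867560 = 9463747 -596187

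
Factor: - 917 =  - 7^1*131^1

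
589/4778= 589/4778 = 0.12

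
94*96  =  9024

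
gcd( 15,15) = 15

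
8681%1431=95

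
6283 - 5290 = 993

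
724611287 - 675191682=49419605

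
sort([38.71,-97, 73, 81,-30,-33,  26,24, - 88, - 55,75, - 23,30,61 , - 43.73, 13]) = [  -  97,-88, - 55,-43.73, - 33 , - 30, - 23,13, 24,26,30,38.71,61, 73, 75, 81 ] 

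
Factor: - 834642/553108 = -2^( - 1)*3^2*53^(-1 ) * 89^1*521^1*2609^(-1 ) = -417321/276554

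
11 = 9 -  - 2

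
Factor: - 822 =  - 2^1*3^1* 137^1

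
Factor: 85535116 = 2^2*719^1*29741^1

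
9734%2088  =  1382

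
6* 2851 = 17106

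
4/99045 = 4/99045 = 0.00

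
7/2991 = 7/2991 = 0.00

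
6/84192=1/14032 = 0.00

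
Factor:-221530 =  - 2^1*5^1*22153^1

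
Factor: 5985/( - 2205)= -7^( - 1) * 19^1= -19/7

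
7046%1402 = 36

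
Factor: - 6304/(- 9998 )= 2^4*197^1*4999^( - 1) = 3152/4999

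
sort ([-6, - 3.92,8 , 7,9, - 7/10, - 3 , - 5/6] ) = [ - 6, - 3.92,-3,  -  5/6, - 7/10 , 7,  8,9]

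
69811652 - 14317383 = 55494269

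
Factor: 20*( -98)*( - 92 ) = 2^5*5^1*7^2*23^1 =180320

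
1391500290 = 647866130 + 743634160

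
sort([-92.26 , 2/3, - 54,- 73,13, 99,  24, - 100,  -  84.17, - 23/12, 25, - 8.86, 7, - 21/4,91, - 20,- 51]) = [ - 100,  -  92.26, - 84.17, - 73, - 54, - 51,  -  20 ,  -  8.86 , - 21/4 , - 23/12, 2/3, 7,13, 24,  25 , 91, 99] 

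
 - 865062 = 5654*(  -  153)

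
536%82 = 44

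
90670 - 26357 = 64313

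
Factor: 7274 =2^1*3637^1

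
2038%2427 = 2038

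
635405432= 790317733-154912301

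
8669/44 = 197 + 1/44 = 197.02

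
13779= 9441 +4338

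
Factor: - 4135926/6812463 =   -  1378642/2270821 = - 2^1*7^ (-1)*324403^( - 1)*689321^1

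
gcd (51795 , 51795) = 51795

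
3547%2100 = 1447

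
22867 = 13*1759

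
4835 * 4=19340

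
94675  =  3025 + 91650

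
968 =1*968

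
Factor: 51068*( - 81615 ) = - 2^2  *3^1*5^1 * 17^1*751^1*5441^1 = -  4167914820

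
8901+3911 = 12812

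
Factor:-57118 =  - 2^1*28559^1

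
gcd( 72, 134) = 2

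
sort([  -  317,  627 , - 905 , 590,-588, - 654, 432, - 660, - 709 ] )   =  [ - 905, - 709 ,  -  660, - 654, - 588, - 317,432, 590, 627] 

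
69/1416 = 23/472 = 0.05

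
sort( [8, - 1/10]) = [-1/10, 8] 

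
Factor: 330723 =3^5*1361^1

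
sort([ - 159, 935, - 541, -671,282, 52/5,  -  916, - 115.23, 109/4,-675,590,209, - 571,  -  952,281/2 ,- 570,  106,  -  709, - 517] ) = [-952,  -  916 , - 709,  -  675,-671, - 571, - 570,-541  ,-517 , - 159,-115.23, 52/5, 109/4,106,281/2, 209,282, 590,935 ] 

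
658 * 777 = 511266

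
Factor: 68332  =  2^2 *11^1*1553^1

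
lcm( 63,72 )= 504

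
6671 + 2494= 9165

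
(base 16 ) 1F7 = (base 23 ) LK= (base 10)503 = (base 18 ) 19H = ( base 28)HR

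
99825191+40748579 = 140573770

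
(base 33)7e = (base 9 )302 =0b11110101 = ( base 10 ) 245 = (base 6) 1045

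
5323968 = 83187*64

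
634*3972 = 2518248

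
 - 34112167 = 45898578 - 80010745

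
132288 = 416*318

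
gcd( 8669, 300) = 1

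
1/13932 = 1/13932 = 0.00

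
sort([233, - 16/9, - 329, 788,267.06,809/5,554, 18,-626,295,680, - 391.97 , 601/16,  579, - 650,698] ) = [ - 650,-626, - 391.97, - 329, - 16/9, 18, 601/16 , 809/5, 233,267.06, 295, 554, 579,680,698, 788]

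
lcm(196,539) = 2156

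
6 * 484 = 2904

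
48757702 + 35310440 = 84068142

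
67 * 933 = 62511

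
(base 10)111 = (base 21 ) 56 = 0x6F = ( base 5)421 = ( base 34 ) 39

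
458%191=76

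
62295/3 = 20765 = 20765.00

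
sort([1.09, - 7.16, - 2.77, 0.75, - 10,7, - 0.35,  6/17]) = [ - 10, - 7.16, - 2.77, - 0.35,  6/17,0.75,  1.09,7]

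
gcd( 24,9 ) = 3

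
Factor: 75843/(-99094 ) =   -  2^( - 1)*3^3 *53^2* 49547^( - 1)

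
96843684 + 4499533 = 101343217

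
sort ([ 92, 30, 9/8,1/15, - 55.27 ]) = [-55.27, 1/15, 9/8, 30, 92 ]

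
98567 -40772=57795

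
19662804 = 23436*839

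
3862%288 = 118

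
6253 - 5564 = 689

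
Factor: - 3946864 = - 2^4*37^1*59^1*113^1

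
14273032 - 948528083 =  - 934255051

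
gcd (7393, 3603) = 1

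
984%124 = 116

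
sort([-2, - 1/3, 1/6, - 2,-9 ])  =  [ - 9, - 2, - 2,  -  1/3, 1/6]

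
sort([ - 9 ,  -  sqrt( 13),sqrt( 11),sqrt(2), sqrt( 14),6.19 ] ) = [ - 9, - sqrt(13),sqrt( 2 ), sqrt( 11),  sqrt( 14 ),  6.19]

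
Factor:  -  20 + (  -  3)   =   - 23^1 = -23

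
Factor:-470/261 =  - 2^1*3^( - 2 )*5^1*29^( - 1 )*47^1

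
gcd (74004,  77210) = 14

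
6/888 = 1/148 = 0.01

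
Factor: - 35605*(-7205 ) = 5^2*11^1*131^1*7121^1 = 256534025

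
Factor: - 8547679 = - 7^1*1221097^1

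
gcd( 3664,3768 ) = 8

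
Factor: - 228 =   -  2^2 * 3^1*19^1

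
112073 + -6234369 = -6122296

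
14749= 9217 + 5532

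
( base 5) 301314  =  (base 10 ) 9584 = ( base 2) 10010101110000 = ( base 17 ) 1g2d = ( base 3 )111010222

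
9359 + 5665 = 15024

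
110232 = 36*3062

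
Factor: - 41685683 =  - 13^1 * 17^1 * 23^1*59^1*139^1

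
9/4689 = 1/521 =0.00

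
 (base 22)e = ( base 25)e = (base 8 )16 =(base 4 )32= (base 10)14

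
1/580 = 1/580 = 0.00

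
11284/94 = 5642/47=120.04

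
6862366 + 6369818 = 13232184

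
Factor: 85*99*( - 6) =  - 50490 = - 2^1*3^3*5^1*11^1*17^1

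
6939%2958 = 1023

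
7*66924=468468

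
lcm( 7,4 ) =28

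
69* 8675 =598575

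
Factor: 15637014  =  2^1*3^2*37^1*53^1*443^1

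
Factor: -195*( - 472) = 2^3*3^1 * 5^1 * 13^1*59^1= 92040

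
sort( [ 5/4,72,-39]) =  [-39, 5/4,72] 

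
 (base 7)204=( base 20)52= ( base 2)1100110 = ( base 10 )102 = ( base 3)10210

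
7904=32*247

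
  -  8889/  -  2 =8889/2 = 4444.50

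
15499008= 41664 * 372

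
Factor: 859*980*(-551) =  - 2^2*5^1*7^2*19^1 *29^1*859^1 = -463842820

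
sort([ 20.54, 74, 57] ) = [20.54,57, 74 ]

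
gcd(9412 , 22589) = 1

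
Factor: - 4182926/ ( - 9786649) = 2^1 * 11^1 * 19^1 * 191^( - 1 )*10007^1*51239^(  -  1) 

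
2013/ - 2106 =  - 1 + 31/702=-0.96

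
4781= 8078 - 3297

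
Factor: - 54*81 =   -  4374  =  - 2^1 * 3^7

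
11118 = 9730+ 1388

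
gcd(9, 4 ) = 1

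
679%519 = 160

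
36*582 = 20952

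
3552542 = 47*75586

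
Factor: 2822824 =2^3*352853^1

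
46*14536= 668656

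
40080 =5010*8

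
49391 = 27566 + 21825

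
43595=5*8719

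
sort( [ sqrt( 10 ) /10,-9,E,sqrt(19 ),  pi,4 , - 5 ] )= [  -  9, - 5,sqrt( 10) /10,  E,pi, 4, sqrt( 19)] 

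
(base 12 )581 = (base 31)QB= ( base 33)op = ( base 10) 817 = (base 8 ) 1461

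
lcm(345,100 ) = 6900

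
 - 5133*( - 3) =15399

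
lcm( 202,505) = 1010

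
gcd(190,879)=1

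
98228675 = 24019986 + 74208689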